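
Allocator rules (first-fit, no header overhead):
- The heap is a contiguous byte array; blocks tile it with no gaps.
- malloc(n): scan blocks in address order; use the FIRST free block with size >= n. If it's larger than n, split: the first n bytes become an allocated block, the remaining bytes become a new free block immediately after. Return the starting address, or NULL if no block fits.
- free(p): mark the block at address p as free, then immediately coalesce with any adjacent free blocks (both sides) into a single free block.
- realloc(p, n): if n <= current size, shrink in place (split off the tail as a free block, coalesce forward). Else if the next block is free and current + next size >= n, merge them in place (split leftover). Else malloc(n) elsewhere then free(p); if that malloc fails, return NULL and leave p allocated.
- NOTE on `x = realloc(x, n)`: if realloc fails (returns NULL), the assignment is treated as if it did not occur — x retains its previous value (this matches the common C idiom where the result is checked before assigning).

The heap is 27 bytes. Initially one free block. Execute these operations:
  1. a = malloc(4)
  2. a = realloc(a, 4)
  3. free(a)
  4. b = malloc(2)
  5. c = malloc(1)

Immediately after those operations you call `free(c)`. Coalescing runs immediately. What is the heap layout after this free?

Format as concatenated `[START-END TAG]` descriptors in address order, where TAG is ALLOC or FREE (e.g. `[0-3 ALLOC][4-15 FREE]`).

Op 1: a = malloc(4) -> a = 0; heap: [0-3 ALLOC][4-26 FREE]
Op 2: a = realloc(a, 4) -> a = 0; heap: [0-3 ALLOC][4-26 FREE]
Op 3: free(a) -> (freed a); heap: [0-26 FREE]
Op 4: b = malloc(2) -> b = 0; heap: [0-1 ALLOC][2-26 FREE]
Op 5: c = malloc(1) -> c = 2; heap: [0-1 ALLOC][2-2 ALLOC][3-26 FREE]
free(c): c = 2 -> block [2-2 ALLOC]; mark free, coalesce with adjacent free neighbors -> [0-1 ALLOC][2-26 FREE]

Answer: [0-1 ALLOC][2-26 FREE]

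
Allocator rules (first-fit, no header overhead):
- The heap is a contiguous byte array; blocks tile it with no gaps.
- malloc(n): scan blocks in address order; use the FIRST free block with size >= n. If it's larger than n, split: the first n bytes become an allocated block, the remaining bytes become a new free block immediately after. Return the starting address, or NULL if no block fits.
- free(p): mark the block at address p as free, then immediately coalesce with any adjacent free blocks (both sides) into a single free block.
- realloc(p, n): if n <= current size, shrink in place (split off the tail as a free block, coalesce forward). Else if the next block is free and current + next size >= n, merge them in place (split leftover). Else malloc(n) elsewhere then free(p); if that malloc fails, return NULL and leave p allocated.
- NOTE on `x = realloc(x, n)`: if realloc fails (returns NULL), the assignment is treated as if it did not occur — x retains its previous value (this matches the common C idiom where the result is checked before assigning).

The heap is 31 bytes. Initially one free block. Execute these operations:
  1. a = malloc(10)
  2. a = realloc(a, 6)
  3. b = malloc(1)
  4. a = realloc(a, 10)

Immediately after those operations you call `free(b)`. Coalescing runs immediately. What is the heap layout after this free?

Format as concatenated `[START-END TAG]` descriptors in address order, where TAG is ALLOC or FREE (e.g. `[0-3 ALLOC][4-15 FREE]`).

Answer: [0-6 FREE][7-16 ALLOC][17-30 FREE]

Derivation:
Op 1: a = malloc(10) -> a = 0; heap: [0-9 ALLOC][10-30 FREE]
Op 2: a = realloc(a, 6) -> a = 0; heap: [0-5 ALLOC][6-30 FREE]
Op 3: b = malloc(1) -> b = 6; heap: [0-5 ALLOC][6-6 ALLOC][7-30 FREE]
Op 4: a = realloc(a, 10) -> a = 7; heap: [0-5 FREE][6-6 ALLOC][7-16 ALLOC][17-30 FREE]
free(b): b = 6 -> block [6-6 ALLOC]; mark free, coalesce with adjacent free neighbors -> [0-6 FREE][7-16 ALLOC][17-30 FREE]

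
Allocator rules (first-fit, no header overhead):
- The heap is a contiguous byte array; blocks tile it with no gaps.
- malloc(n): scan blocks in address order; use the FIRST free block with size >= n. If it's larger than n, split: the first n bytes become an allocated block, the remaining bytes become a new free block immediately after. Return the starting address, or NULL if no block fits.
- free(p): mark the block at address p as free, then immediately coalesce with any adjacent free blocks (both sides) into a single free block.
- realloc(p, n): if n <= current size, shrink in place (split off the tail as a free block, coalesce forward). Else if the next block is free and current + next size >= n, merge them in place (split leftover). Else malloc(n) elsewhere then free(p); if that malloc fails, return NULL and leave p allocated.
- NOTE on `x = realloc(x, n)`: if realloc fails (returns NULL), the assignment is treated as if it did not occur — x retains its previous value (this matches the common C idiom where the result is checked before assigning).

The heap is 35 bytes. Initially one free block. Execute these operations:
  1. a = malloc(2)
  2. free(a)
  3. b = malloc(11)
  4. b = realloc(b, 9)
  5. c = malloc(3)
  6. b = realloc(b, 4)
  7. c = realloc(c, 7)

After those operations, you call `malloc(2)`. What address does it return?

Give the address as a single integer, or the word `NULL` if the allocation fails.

Answer: 4

Derivation:
Op 1: a = malloc(2) -> a = 0; heap: [0-1 ALLOC][2-34 FREE]
Op 2: free(a) -> (freed a); heap: [0-34 FREE]
Op 3: b = malloc(11) -> b = 0; heap: [0-10 ALLOC][11-34 FREE]
Op 4: b = realloc(b, 9) -> b = 0; heap: [0-8 ALLOC][9-34 FREE]
Op 5: c = malloc(3) -> c = 9; heap: [0-8 ALLOC][9-11 ALLOC][12-34 FREE]
Op 6: b = realloc(b, 4) -> b = 0; heap: [0-3 ALLOC][4-8 FREE][9-11 ALLOC][12-34 FREE]
Op 7: c = realloc(c, 7) -> c = 9; heap: [0-3 ALLOC][4-8 FREE][9-15 ALLOC][16-34 FREE]
malloc(2): first-fit scan over [0-3 ALLOC][4-8 FREE][9-15 ALLOC][16-34 FREE] -> 4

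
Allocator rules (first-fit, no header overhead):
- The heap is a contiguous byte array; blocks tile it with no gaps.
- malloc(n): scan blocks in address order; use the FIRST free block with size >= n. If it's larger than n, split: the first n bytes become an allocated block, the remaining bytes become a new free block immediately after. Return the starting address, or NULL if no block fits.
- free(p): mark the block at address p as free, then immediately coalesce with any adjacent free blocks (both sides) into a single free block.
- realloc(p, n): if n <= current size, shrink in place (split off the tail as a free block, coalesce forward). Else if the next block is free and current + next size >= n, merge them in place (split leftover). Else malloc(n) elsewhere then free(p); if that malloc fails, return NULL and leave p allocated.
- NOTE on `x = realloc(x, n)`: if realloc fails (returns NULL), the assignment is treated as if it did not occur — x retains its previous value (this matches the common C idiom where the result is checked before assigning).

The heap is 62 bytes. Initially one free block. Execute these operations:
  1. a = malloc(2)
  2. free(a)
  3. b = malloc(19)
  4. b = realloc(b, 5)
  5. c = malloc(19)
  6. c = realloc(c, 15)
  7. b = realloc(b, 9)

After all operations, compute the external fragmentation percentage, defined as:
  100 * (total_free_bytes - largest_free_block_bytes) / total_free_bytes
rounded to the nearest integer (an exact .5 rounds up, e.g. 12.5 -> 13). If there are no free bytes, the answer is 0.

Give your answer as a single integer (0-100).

Answer: 13

Derivation:
Op 1: a = malloc(2) -> a = 0; heap: [0-1 ALLOC][2-61 FREE]
Op 2: free(a) -> (freed a); heap: [0-61 FREE]
Op 3: b = malloc(19) -> b = 0; heap: [0-18 ALLOC][19-61 FREE]
Op 4: b = realloc(b, 5) -> b = 0; heap: [0-4 ALLOC][5-61 FREE]
Op 5: c = malloc(19) -> c = 5; heap: [0-4 ALLOC][5-23 ALLOC][24-61 FREE]
Op 6: c = realloc(c, 15) -> c = 5; heap: [0-4 ALLOC][5-19 ALLOC][20-61 FREE]
Op 7: b = realloc(b, 9) -> b = 20; heap: [0-4 FREE][5-19 ALLOC][20-28 ALLOC][29-61 FREE]
Free blocks: [5 33] total_free=38 largest=33 -> 100*(38-33)/38 = 500/38 ≈ 13.158 -> rounds to 13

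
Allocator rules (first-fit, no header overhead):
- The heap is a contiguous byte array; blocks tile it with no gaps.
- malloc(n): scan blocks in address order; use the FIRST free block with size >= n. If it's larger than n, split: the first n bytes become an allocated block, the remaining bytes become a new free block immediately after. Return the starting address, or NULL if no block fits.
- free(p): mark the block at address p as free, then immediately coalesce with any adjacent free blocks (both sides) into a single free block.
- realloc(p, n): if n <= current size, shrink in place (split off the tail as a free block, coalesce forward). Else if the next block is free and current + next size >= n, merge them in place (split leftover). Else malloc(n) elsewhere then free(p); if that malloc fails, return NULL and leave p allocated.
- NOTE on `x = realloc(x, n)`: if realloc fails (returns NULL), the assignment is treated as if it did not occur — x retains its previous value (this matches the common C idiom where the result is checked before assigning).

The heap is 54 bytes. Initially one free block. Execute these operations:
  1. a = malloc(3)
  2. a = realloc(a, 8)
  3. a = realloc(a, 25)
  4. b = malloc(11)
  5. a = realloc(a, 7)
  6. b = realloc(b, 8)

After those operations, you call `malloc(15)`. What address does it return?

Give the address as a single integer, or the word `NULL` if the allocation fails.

Op 1: a = malloc(3) -> a = 0; heap: [0-2 ALLOC][3-53 FREE]
Op 2: a = realloc(a, 8) -> a = 0; heap: [0-7 ALLOC][8-53 FREE]
Op 3: a = realloc(a, 25) -> a = 0; heap: [0-24 ALLOC][25-53 FREE]
Op 4: b = malloc(11) -> b = 25; heap: [0-24 ALLOC][25-35 ALLOC][36-53 FREE]
Op 5: a = realloc(a, 7) -> a = 0; heap: [0-6 ALLOC][7-24 FREE][25-35 ALLOC][36-53 FREE]
Op 6: b = realloc(b, 8) -> b = 25; heap: [0-6 ALLOC][7-24 FREE][25-32 ALLOC][33-53 FREE]
malloc(15): first-fit scan over [0-6 ALLOC][7-24 FREE][25-32 ALLOC][33-53 FREE] -> 7

Answer: 7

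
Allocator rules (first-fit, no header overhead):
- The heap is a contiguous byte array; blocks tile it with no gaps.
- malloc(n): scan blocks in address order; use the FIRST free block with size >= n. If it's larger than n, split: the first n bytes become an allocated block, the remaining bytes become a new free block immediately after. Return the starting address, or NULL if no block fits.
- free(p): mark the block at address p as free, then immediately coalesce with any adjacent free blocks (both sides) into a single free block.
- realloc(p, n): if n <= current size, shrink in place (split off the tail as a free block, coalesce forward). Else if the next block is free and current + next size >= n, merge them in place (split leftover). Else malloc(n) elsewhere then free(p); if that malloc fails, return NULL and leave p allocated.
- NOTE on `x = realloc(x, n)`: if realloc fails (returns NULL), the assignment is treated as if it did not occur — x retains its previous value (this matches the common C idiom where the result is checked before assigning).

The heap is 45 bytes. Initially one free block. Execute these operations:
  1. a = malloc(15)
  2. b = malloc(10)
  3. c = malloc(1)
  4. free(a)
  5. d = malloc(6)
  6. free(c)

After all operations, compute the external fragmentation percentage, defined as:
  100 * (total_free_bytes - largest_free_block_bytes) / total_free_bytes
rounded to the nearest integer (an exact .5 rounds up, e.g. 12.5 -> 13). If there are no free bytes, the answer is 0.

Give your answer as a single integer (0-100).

Op 1: a = malloc(15) -> a = 0; heap: [0-14 ALLOC][15-44 FREE]
Op 2: b = malloc(10) -> b = 15; heap: [0-14 ALLOC][15-24 ALLOC][25-44 FREE]
Op 3: c = malloc(1) -> c = 25; heap: [0-14 ALLOC][15-24 ALLOC][25-25 ALLOC][26-44 FREE]
Op 4: free(a) -> (freed a); heap: [0-14 FREE][15-24 ALLOC][25-25 ALLOC][26-44 FREE]
Op 5: d = malloc(6) -> d = 0; heap: [0-5 ALLOC][6-14 FREE][15-24 ALLOC][25-25 ALLOC][26-44 FREE]
Op 6: free(c) -> (freed c); heap: [0-5 ALLOC][6-14 FREE][15-24 ALLOC][25-44 FREE]
Free blocks: [9 20] total_free=29 largest=20 -> 100*(29-20)/29 = 900/29 ≈ 31.034 -> rounds to 31

Answer: 31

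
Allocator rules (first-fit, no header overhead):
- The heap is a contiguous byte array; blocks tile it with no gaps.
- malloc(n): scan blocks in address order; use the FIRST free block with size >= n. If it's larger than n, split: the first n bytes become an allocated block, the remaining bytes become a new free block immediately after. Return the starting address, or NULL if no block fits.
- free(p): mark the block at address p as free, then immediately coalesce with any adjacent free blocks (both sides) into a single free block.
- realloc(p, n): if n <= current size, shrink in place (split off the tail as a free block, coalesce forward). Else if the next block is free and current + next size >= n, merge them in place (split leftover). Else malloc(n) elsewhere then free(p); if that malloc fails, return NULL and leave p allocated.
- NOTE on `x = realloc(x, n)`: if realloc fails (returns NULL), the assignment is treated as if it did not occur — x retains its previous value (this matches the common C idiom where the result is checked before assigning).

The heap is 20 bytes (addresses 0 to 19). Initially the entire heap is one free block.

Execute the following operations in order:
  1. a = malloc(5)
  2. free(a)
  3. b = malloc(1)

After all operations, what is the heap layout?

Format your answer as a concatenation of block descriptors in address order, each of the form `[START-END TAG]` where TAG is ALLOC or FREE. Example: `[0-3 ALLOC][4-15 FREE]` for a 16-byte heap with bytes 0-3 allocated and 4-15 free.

Op 1: a = malloc(5) -> a = 0; heap: [0-4 ALLOC][5-19 FREE]
Op 2: free(a) -> (freed a); heap: [0-19 FREE]
Op 3: b = malloc(1) -> b = 0; heap: [0-0 ALLOC][1-19 FREE]

Answer: [0-0 ALLOC][1-19 FREE]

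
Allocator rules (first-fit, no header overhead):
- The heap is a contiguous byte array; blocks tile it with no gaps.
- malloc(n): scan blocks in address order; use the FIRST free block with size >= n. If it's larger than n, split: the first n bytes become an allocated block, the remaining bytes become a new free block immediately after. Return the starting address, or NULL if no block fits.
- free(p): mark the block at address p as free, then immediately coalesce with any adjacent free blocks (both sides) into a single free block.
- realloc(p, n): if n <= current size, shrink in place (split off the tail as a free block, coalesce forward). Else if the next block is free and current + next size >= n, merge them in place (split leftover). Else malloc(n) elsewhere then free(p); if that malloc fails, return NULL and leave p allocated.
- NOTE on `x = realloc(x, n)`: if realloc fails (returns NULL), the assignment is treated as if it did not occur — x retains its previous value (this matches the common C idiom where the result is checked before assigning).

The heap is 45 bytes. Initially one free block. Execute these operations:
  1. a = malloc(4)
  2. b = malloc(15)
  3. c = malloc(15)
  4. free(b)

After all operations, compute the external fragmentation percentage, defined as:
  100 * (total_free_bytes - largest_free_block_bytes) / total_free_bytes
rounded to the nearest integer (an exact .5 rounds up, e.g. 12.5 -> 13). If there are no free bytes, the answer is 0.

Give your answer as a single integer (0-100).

Answer: 42

Derivation:
Op 1: a = malloc(4) -> a = 0; heap: [0-3 ALLOC][4-44 FREE]
Op 2: b = malloc(15) -> b = 4; heap: [0-3 ALLOC][4-18 ALLOC][19-44 FREE]
Op 3: c = malloc(15) -> c = 19; heap: [0-3 ALLOC][4-18 ALLOC][19-33 ALLOC][34-44 FREE]
Op 4: free(b) -> (freed b); heap: [0-3 ALLOC][4-18 FREE][19-33 ALLOC][34-44 FREE]
Free blocks: [15 11] total_free=26 largest=15 -> 100*(26-15)/26 = 1100/26 ≈ 42.308 -> rounds to 42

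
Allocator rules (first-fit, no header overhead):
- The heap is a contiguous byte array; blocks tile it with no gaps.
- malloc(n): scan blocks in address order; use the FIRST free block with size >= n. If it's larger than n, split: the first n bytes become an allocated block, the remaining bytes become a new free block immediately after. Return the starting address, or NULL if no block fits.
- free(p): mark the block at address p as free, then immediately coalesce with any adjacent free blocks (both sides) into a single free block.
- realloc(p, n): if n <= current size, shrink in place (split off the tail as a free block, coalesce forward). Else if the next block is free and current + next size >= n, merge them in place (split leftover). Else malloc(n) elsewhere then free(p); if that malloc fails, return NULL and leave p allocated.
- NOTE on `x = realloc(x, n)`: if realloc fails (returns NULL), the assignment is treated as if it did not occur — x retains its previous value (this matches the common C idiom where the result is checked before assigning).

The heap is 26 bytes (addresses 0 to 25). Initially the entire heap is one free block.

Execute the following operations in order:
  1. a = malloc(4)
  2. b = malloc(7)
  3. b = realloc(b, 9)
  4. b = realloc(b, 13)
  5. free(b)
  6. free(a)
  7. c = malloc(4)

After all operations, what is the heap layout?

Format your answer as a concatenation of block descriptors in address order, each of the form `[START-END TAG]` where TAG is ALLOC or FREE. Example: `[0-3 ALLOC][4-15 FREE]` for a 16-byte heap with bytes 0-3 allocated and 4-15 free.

Answer: [0-3 ALLOC][4-25 FREE]

Derivation:
Op 1: a = malloc(4) -> a = 0; heap: [0-3 ALLOC][4-25 FREE]
Op 2: b = malloc(7) -> b = 4; heap: [0-3 ALLOC][4-10 ALLOC][11-25 FREE]
Op 3: b = realloc(b, 9) -> b = 4; heap: [0-3 ALLOC][4-12 ALLOC][13-25 FREE]
Op 4: b = realloc(b, 13) -> b = 4; heap: [0-3 ALLOC][4-16 ALLOC][17-25 FREE]
Op 5: free(b) -> (freed b); heap: [0-3 ALLOC][4-25 FREE]
Op 6: free(a) -> (freed a); heap: [0-25 FREE]
Op 7: c = malloc(4) -> c = 0; heap: [0-3 ALLOC][4-25 FREE]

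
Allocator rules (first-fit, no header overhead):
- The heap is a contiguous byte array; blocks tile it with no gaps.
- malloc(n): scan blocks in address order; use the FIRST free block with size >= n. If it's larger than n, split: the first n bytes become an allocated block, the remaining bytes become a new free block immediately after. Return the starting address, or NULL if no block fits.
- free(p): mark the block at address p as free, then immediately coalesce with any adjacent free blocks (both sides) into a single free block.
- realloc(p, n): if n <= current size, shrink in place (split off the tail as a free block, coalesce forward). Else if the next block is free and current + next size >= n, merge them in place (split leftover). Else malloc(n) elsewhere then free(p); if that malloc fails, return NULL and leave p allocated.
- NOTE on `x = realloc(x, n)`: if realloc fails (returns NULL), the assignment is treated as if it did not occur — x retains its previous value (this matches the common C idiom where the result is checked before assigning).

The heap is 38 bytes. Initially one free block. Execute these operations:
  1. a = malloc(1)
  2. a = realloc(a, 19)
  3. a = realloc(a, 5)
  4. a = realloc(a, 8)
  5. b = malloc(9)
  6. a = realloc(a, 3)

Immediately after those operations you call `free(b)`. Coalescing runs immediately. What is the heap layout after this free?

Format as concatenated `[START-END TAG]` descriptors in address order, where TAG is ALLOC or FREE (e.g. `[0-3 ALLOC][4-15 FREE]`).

Op 1: a = malloc(1) -> a = 0; heap: [0-0 ALLOC][1-37 FREE]
Op 2: a = realloc(a, 19) -> a = 0; heap: [0-18 ALLOC][19-37 FREE]
Op 3: a = realloc(a, 5) -> a = 0; heap: [0-4 ALLOC][5-37 FREE]
Op 4: a = realloc(a, 8) -> a = 0; heap: [0-7 ALLOC][8-37 FREE]
Op 5: b = malloc(9) -> b = 8; heap: [0-7 ALLOC][8-16 ALLOC][17-37 FREE]
Op 6: a = realloc(a, 3) -> a = 0; heap: [0-2 ALLOC][3-7 FREE][8-16 ALLOC][17-37 FREE]
free(b): b = 8 -> block [8-16 ALLOC]; mark free, coalesce with adjacent free neighbors -> [0-2 ALLOC][3-37 FREE]

Answer: [0-2 ALLOC][3-37 FREE]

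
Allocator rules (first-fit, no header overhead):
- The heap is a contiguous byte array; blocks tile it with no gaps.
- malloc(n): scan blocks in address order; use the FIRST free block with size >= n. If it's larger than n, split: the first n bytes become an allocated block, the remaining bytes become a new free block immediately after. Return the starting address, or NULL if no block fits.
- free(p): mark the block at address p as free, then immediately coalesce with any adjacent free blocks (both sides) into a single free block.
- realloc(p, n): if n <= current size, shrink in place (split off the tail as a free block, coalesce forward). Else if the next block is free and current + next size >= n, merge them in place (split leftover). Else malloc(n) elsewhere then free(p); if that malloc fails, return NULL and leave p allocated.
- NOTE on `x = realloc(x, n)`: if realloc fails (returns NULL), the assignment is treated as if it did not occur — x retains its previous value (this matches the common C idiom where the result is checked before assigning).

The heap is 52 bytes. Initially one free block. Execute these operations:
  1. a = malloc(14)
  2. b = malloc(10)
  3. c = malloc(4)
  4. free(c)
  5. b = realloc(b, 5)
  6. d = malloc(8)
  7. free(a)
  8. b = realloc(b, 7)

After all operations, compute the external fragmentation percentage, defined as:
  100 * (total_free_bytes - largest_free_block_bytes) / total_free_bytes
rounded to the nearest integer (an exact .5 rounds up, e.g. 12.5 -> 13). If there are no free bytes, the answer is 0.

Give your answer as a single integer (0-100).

Answer: 32

Derivation:
Op 1: a = malloc(14) -> a = 0; heap: [0-13 ALLOC][14-51 FREE]
Op 2: b = malloc(10) -> b = 14; heap: [0-13 ALLOC][14-23 ALLOC][24-51 FREE]
Op 3: c = malloc(4) -> c = 24; heap: [0-13 ALLOC][14-23 ALLOC][24-27 ALLOC][28-51 FREE]
Op 4: free(c) -> (freed c); heap: [0-13 ALLOC][14-23 ALLOC][24-51 FREE]
Op 5: b = realloc(b, 5) -> b = 14; heap: [0-13 ALLOC][14-18 ALLOC][19-51 FREE]
Op 6: d = malloc(8) -> d = 19; heap: [0-13 ALLOC][14-18 ALLOC][19-26 ALLOC][27-51 FREE]
Op 7: free(a) -> (freed a); heap: [0-13 FREE][14-18 ALLOC][19-26 ALLOC][27-51 FREE]
Op 8: b = realloc(b, 7) -> b = 0; heap: [0-6 ALLOC][7-18 FREE][19-26 ALLOC][27-51 FREE]
Free blocks: [12 25] total_free=37 largest=25 -> 100*(37-25)/37 = 1200/37 ≈ 32.432 -> rounds to 32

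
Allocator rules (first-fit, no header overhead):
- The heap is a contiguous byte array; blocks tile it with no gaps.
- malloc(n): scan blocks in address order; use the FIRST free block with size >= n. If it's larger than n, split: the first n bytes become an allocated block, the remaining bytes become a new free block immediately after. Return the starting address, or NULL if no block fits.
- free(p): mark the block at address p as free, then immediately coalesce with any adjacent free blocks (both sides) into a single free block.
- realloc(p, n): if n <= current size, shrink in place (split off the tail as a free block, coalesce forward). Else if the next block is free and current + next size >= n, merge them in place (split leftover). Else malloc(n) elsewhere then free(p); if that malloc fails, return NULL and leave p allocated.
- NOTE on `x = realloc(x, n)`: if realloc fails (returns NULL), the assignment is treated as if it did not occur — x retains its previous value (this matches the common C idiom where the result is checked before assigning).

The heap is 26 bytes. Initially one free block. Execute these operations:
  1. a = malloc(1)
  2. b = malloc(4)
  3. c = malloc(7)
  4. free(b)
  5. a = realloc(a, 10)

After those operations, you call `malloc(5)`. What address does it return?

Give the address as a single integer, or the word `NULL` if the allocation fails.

Answer: 0

Derivation:
Op 1: a = malloc(1) -> a = 0; heap: [0-0 ALLOC][1-25 FREE]
Op 2: b = malloc(4) -> b = 1; heap: [0-0 ALLOC][1-4 ALLOC][5-25 FREE]
Op 3: c = malloc(7) -> c = 5; heap: [0-0 ALLOC][1-4 ALLOC][5-11 ALLOC][12-25 FREE]
Op 4: free(b) -> (freed b); heap: [0-0 ALLOC][1-4 FREE][5-11 ALLOC][12-25 FREE]
Op 5: a = realloc(a, 10) -> a = 12; heap: [0-4 FREE][5-11 ALLOC][12-21 ALLOC][22-25 FREE]
malloc(5): first-fit scan over [0-4 FREE][5-11 ALLOC][12-21 ALLOC][22-25 FREE] -> 0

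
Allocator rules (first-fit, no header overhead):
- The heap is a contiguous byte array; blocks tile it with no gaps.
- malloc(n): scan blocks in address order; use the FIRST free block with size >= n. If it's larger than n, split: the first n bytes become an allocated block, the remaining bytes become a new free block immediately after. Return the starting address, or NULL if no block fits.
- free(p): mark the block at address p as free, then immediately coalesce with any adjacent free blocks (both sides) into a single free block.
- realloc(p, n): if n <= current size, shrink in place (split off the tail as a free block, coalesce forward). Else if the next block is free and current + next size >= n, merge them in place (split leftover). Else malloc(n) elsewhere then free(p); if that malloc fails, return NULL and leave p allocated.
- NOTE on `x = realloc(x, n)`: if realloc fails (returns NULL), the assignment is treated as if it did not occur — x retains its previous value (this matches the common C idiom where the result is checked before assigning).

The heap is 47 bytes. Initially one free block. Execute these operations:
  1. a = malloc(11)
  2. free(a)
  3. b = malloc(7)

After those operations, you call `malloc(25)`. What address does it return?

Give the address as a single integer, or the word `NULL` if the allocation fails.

Op 1: a = malloc(11) -> a = 0; heap: [0-10 ALLOC][11-46 FREE]
Op 2: free(a) -> (freed a); heap: [0-46 FREE]
Op 3: b = malloc(7) -> b = 0; heap: [0-6 ALLOC][7-46 FREE]
malloc(25): first-fit scan over [0-6 ALLOC][7-46 FREE] -> 7

Answer: 7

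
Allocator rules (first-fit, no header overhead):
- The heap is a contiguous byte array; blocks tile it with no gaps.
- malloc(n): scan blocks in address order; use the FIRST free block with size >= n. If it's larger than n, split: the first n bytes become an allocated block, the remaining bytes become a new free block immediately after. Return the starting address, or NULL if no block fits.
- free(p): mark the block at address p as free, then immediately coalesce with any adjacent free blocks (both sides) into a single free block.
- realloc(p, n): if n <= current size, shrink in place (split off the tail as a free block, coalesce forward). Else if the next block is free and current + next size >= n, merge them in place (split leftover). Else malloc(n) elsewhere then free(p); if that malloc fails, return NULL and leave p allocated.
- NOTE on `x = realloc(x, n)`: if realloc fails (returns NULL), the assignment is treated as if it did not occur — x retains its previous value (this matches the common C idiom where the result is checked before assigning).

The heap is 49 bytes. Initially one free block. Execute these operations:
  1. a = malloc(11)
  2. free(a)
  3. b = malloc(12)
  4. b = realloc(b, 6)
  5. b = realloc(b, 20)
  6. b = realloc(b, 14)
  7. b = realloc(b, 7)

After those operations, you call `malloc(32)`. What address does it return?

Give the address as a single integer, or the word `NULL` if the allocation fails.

Answer: 7

Derivation:
Op 1: a = malloc(11) -> a = 0; heap: [0-10 ALLOC][11-48 FREE]
Op 2: free(a) -> (freed a); heap: [0-48 FREE]
Op 3: b = malloc(12) -> b = 0; heap: [0-11 ALLOC][12-48 FREE]
Op 4: b = realloc(b, 6) -> b = 0; heap: [0-5 ALLOC][6-48 FREE]
Op 5: b = realloc(b, 20) -> b = 0; heap: [0-19 ALLOC][20-48 FREE]
Op 6: b = realloc(b, 14) -> b = 0; heap: [0-13 ALLOC][14-48 FREE]
Op 7: b = realloc(b, 7) -> b = 0; heap: [0-6 ALLOC][7-48 FREE]
malloc(32): first-fit scan over [0-6 ALLOC][7-48 FREE] -> 7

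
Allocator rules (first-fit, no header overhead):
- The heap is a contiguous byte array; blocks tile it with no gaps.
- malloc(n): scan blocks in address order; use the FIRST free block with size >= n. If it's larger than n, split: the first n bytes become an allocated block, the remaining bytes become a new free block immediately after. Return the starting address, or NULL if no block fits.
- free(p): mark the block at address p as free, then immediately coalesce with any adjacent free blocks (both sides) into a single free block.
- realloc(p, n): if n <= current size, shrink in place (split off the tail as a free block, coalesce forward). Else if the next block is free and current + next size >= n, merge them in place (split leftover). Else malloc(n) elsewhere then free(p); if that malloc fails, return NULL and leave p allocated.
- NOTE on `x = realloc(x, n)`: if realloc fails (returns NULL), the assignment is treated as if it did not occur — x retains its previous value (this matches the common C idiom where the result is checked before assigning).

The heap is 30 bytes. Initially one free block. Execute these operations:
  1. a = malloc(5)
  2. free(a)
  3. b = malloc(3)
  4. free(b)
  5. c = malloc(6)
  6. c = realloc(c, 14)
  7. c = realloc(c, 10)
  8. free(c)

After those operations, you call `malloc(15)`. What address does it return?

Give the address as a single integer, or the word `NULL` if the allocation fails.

Answer: 0

Derivation:
Op 1: a = malloc(5) -> a = 0; heap: [0-4 ALLOC][5-29 FREE]
Op 2: free(a) -> (freed a); heap: [0-29 FREE]
Op 3: b = malloc(3) -> b = 0; heap: [0-2 ALLOC][3-29 FREE]
Op 4: free(b) -> (freed b); heap: [0-29 FREE]
Op 5: c = malloc(6) -> c = 0; heap: [0-5 ALLOC][6-29 FREE]
Op 6: c = realloc(c, 14) -> c = 0; heap: [0-13 ALLOC][14-29 FREE]
Op 7: c = realloc(c, 10) -> c = 0; heap: [0-9 ALLOC][10-29 FREE]
Op 8: free(c) -> (freed c); heap: [0-29 FREE]
malloc(15): first-fit scan over [0-29 FREE] -> 0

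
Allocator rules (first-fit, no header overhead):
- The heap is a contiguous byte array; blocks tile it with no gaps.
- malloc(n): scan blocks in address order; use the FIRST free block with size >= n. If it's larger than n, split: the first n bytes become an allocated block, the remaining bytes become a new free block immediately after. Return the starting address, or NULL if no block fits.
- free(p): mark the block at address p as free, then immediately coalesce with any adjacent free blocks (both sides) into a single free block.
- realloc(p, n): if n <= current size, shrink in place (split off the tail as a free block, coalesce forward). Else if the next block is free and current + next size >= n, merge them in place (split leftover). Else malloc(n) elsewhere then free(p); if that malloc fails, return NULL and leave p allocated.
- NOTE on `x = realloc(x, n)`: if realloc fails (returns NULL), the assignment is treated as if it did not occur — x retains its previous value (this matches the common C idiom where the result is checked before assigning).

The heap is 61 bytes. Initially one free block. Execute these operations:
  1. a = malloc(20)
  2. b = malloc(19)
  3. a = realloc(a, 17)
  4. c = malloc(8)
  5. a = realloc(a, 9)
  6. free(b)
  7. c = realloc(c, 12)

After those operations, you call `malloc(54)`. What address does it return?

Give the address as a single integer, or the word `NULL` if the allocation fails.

Op 1: a = malloc(20) -> a = 0; heap: [0-19 ALLOC][20-60 FREE]
Op 2: b = malloc(19) -> b = 20; heap: [0-19 ALLOC][20-38 ALLOC][39-60 FREE]
Op 3: a = realloc(a, 17) -> a = 0; heap: [0-16 ALLOC][17-19 FREE][20-38 ALLOC][39-60 FREE]
Op 4: c = malloc(8) -> c = 39; heap: [0-16 ALLOC][17-19 FREE][20-38 ALLOC][39-46 ALLOC][47-60 FREE]
Op 5: a = realloc(a, 9) -> a = 0; heap: [0-8 ALLOC][9-19 FREE][20-38 ALLOC][39-46 ALLOC][47-60 FREE]
Op 6: free(b) -> (freed b); heap: [0-8 ALLOC][9-38 FREE][39-46 ALLOC][47-60 FREE]
Op 7: c = realloc(c, 12) -> c = 39; heap: [0-8 ALLOC][9-38 FREE][39-50 ALLOC][51-60 FREE]
malloc(54): first-fit scan over [0-8 ALLOC][9-38 FREE][39-50 ALLOC][51-60 FREE] -> NULL

Answer: NULL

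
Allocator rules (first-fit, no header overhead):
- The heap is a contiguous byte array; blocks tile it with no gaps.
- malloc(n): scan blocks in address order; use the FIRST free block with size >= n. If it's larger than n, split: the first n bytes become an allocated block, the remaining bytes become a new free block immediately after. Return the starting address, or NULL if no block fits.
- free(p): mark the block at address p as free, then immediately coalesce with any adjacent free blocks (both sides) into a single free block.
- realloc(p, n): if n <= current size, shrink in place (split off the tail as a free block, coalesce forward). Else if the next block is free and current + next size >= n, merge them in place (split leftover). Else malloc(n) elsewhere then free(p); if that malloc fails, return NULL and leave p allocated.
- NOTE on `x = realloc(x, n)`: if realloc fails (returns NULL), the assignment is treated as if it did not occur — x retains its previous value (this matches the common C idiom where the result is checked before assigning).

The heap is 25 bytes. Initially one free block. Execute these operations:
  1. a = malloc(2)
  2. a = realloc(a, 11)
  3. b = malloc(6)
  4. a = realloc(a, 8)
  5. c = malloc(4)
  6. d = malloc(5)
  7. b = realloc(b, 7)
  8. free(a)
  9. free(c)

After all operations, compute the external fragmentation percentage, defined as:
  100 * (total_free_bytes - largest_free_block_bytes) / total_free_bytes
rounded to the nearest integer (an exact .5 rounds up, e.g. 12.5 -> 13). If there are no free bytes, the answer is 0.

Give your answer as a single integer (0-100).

Op 1: a = malloc(2) -> a = 0; heap: [0-1 ALLOC][2-24 FREE]
Op 2: a = realloc(a, 11) -> a = 0; heap: [0-10 ALLOC][11-24 FREE]
Op 3: b = malloc(6) -> b = 11; heap: [0-10 ALLOC][11-16 ALLOC][17-24 FREE]
Op 4: a = realloc(a, 8) -> a = 0; heap: [0-7 ALLOC][8-10 FREE][11-16 ALLOC][17-24 FREE]
Op 5: c = malloc(4) -> c = 17; heap: [0-7 ALLOC][8-10 FREE][11-16 ALLOC][17-20 ALLOC][21-24 FREE]
Op 6: d = malloc(5) -> d = NULL; heap: [0-7 ALLOC][8-10 FREE][11-16 ALLOC][17-20 ALLOC][21-24 FREE]
Op 7: b = realloc(b, 7) -> NULL (b unchanged); heap: [0-7 ALLOC][8-10 FREE][11-16 ALLOC][17-20 ALLOC][21-24 FREE]
Op 8: free(a) -> (freed a); heap: [0-10 FREE][11-16 ALLOC][17-20 ALLOC][21-24 FREE]
Op 9: free(c) -> (freed c); heap: [0-10 FREE][11-16 ALLOC][17-24 FREE]
Free blocks: [11 8] total_free=19 largest=11 -> 100*(19-11)/19 = 800/19 ≈ 42.105 -> rounds to 42

Answer: 42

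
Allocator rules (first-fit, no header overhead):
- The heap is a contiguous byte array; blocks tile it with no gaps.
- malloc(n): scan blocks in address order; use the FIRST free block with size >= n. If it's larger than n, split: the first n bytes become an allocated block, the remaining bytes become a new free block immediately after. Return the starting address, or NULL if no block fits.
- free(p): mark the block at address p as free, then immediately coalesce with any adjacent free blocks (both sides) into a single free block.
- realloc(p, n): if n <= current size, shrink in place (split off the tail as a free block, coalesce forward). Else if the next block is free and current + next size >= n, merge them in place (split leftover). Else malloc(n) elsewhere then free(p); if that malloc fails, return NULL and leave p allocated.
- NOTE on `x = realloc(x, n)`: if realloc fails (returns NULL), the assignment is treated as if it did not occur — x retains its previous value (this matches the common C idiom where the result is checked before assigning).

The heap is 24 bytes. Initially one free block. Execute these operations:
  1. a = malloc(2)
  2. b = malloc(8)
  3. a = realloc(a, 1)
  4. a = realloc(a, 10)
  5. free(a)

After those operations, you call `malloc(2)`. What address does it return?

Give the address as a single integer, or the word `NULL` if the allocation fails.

Op 1: a = malloc(2) -> a = 0; heap: [0-1 ALLOC][2-23 FREE]
Op 2: b = malloc(8) -> b = 2; heap: [0-1 ALLOC][2-9 ALLOC][10-23 FREE]
Op 3: a = realloc(a, 1) -> a = 0; heap: [0-0 ALLOC][1-1 FREE][2-9 ALLOC][10-23 FREE]
Op 4: a = realloc(a, 10) -> a = 10; heap: [0-1 FREE][2-9 ALLOC][10-19 ALLOC][20-23 FREE]
Op 5: free(a) -> (freed a); heap: [0-1 FREE][2-9 ALLOC][10-23 FREE]
malloc(2): first-fit scan over [0-1 FREE][2-9 ALLOC][10-23 FREE] -> 0

Answer: 0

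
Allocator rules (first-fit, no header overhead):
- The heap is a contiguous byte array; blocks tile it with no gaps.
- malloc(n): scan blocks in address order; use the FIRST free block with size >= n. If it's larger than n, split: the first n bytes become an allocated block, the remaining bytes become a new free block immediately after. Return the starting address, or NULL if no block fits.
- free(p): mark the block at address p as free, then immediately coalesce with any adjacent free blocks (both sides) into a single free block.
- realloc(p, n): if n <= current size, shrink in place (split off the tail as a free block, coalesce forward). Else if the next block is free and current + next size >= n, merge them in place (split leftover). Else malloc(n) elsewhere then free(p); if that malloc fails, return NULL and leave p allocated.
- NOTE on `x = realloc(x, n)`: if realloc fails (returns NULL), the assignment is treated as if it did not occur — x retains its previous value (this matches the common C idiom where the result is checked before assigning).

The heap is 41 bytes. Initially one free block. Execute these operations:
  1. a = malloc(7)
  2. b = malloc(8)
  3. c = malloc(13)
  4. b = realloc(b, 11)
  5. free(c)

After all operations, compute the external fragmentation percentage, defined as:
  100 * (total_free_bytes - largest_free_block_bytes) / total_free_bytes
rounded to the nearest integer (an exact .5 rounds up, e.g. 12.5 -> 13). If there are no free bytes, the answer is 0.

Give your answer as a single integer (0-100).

Answer: 9

Derivation:
Op 1: a = malloc(7) -> a = 0; heap: [0-6 ALLOC][7-40 FREE]
Op 2: b = malloc(8) -> b = 7; heap: [0-6 ALLOC][7-14 ALLOC][15-40 FREE]
Op 3: c = malloc(13) -> c = 15; heap: [0-6 ALLOC][7-14 ALLOC][15-27 ALLOC][28-40 FREE]
Op 4: b = realloc(b, 11) -> b = 28; heap: [0-6 ALLOC][7-14 FREE][15-27 ALLOC][28-38 ALLOC][39-40 FREE]
Op 5: free(c) -> (freed c); heap: [0-6 ALLOC][7-27 FREE][28-38 ALLOC][39-40 FREE]
Free blocks: [21 2] total_free=23 largest=21 -> 100*(23-21)/23 = 200/23 ≈ 8.696 -> rounds to 9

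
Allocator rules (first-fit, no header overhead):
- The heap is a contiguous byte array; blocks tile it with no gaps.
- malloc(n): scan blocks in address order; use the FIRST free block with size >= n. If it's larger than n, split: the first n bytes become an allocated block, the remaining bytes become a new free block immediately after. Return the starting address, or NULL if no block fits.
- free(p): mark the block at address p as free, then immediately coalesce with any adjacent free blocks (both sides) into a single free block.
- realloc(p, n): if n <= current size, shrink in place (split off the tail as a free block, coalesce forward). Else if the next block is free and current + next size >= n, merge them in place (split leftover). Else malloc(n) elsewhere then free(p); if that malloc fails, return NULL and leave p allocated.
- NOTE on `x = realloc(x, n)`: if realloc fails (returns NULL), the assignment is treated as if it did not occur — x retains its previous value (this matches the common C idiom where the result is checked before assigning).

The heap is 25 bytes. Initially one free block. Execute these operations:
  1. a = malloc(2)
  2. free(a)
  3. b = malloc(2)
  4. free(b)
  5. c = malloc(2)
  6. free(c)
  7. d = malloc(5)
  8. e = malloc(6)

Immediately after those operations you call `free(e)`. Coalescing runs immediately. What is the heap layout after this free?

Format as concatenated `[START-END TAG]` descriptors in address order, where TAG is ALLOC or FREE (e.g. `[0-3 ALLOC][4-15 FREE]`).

Answer: [0-4 ALLOC][5-24 FREE]

Derivation:
Op 1: a = malloc(2) -> a = 0; heap: [0-1 ALLOC][2-24 FREE]
Op 2: free(a) -> (freed a); heap: [0-24 FREE]
Op 3: b = malloc(2) -> b = 0; heap: [0-1 ALLOC][2-24 FREE]
Op 4: free(b) -> (freed b); heap: [0-24 FREE]
Op 5: c = malloc(2) -> c = 0; heap: [0-1 ALLOC][2-24 FREE]
Op 6: free(c) -> (freed c); heap: [0-24 FREE]
Op 7: d = malloc(5) -> d = 0; heap: [0-4 ALLOC][5-24 FREE]
Op 8: e = malloc(6) -> e = 5; heap: [0-4 ALLOC][5-10 ALLOC][11-24 FREE]
free(e): e = 5 -> block [5-10 ALLOC]; mark free, coalesce with adjacent free neighbors -> [0-4 ALLOC][5-24 FREE]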